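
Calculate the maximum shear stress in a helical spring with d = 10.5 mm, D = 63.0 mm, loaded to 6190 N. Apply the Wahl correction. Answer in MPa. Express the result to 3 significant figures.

1070 MPa

Spring index C = D/d = 63.0/10.5 = 6.0000
K_W = (4C−1)/(4C−4) + 0.615/C = 23.000/20.000 + 0.1025 = 1.2525
τ₀ = 8FD/(πd³) = 8·6190·63.0/(π·10.5³) = 3.11976e+06/3636.8 = 857.83 MPa
τ_max = K·τ₀ = 1.2525 × 857.83 = 1074.4 MPa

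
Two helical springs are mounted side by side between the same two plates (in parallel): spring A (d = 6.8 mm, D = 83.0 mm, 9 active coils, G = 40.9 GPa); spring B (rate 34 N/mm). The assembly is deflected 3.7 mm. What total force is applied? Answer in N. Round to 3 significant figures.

134 N

k_A = Gd⁴/(8D³N_a) = (40.9×10³)(6.8⁴)/(8·83.0³·9) = 2.1242 N/mm
Parallel: k_eq = 2.1242 + 34 = 36.124 N/mm
F = k_eq·δ = 36.124·3.7 = 133.66 N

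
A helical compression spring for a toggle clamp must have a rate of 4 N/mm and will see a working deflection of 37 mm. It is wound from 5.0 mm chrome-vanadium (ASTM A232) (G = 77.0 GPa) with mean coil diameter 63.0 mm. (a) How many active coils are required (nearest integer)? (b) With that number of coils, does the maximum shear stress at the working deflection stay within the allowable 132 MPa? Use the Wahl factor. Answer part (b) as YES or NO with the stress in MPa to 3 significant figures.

(a) 6 coils; (b) NO, τ_max = 212 MPa

N_a = Gd⁴/(8D³k) = (77.0×10³)(5.0⁴)/(8·63.0³·4) = 6.014 → N_a = 6
Actual rate k = Gd⁴/(8D³·6) = 4.0097 N/mm
Working load F = kδ = 4.0097·37 = 148.36 N
C = 63.0/5.0 = 12.6000; K_W = (4C−1)/(4C−4)+0.615/C = 1.1135
τ_max = K_W·8FD/(πd³) = 1.1135·190.41 = 212.01 MPa
τ_max > 132 MPa → exceeds allowable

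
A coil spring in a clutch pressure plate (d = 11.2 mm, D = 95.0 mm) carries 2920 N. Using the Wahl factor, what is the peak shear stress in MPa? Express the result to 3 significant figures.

Spring index C = D/d = 95.0/11.2 = 8.4821
K_W = (4C−1)/(4C−4) + 0.615/C = 32.929/29.929 + 0.0725 = 1.1727
τ₀ = 8FD/(πd³) = 8·2920·95.0/(π·11.2³) = 2.2192e+06/4413.7 = 502.8 MPa
τ_max = K·τ₀ = 1.1727 × 502.8 = 589.65 MPa

590 MPa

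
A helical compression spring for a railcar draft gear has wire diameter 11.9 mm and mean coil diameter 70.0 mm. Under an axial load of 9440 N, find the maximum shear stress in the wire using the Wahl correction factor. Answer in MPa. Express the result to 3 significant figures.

1260 MPa

Spring index C = D/d = 70.0/11.9 = 5.8824
K_W = (4C−1)/(4C−4) + 0.615/C = 22.529/19.529 + 0.1046 = 1.2582
τ₀ = 8FD/(πd³) = 8·9440·70.0/(π·11.9³) = 5.2864e+06/5294.1 = 998.55 MPa
τ_max = K·τ₀ = 1.2582 × 998.55 = 1256.3 MPa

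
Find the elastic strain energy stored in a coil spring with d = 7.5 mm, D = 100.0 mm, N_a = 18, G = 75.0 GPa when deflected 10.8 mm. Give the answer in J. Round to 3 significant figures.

0.0961 J

k = Gd⁴/(8D³N_a) = (75.0×10³)(7.5⁴)/(8·100.0³·18) = 1.6479 N/mm
U = ½kδ² = 0.5 × 1.6479 × 10.8² = 96.108 N·mm = 0.096108 J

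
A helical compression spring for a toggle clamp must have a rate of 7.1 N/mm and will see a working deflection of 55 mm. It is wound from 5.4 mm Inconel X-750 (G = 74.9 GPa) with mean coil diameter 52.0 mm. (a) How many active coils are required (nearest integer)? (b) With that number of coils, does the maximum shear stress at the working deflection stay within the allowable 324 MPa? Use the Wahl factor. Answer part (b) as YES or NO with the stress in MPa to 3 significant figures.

N_a = Gd⁴/(8D³k) = (74.9×10³)(5.4⁴)/(8·52.0³·7.1) = 7.974 → N_a = 8
Actual rate k = Gd⁴/(8D³·8) = 7.0773 N/mm
Working load F = kδ = 7.0773·55 = 389.25 N
C = 52.0/5.4 = 9.6296; K_W = (4C−1)/(4C−4)+0.615/C = 1.1508
τ_max = K_W·8FD/(πd³) = 1.1508·327.33 = 376.69 MPa
τ_max > 324 MPa → exceeds allowable

(a) 8 coils; (b) NO, τ_max = 377 MPa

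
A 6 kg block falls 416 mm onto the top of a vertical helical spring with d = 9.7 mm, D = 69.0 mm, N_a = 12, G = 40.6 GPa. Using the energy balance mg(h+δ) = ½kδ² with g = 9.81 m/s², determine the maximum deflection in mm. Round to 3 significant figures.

k = Gd⁴/(8D³N_a) = (40.6×10³)(9.7⁴)/(8·69.0³·12) = 11.397 N/mm
W = mg = 6 × 9.81 = 58.86 N
½kδ² − Wδ − Wh = 0 → δ = (W + √(W² + 2kWh))/k
δ = (58.86 + √(3464.5 + 558133))/11.397 = (58.86 + 749.4)/11.397 = 70.918 mm

70.9 mm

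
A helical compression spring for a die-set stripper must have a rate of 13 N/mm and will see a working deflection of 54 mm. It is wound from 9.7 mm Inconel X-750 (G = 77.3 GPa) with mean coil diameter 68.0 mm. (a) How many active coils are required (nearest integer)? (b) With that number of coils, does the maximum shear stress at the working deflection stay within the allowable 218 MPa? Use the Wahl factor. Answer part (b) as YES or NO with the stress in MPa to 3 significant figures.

N_a = Gd⁴/(8D³k) = (77.3×10³)(9.7⁴)/(8·68.0³·13) = 20.93 → N_a = 21
Actual rate k = Gd⁴/(8D³·21) = 12.955 N/mm
Working load F = kδ = 12.955·54 = 699.56 N
C = 68.0/9.7 = 7.0103; K_W = (4C−1)/(4C−4)+0.615/C = 1.2125
τ_max = K_W·8FD/(πd³) = 1.2125·132.73 = 160.93 MPa
τ_max ≤ 218 MPa → acceptable

(a) 21 coils; (b) YES, τ_max = 161 MPa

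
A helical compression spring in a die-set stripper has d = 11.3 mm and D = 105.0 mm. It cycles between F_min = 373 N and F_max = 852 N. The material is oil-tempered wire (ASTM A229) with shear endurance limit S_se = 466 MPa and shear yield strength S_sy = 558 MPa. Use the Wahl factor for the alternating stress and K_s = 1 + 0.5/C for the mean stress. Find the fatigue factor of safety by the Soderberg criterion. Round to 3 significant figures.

C = D/d = 105.0/11.3 = 9.2920; K_W = (4C−1)/(4C−4)+0.615/C = 1.1566; K_s = 1+0.5/C = 1.0538
F_a = (F_max−F_min)/2 = 239.5 N; F_m = (F_max+F_min)/2 = 612.5 N
τ_a = K_W·8F_aD/(πd³) = 1.1566 × 44.381 = 51.333 MPa
τ_m = K_s·8F_mD/(πd³) = 1.0538 × 113.5 = 119.61 MPa
Soderberg: 1/n_f = τ_a/S_se + τ_m/S_sy = 51.333/466 + 119.61/558 = 0.11016 + 0.21435 = 0.32451
n_f = 1/0.32451 = 3.082

3.08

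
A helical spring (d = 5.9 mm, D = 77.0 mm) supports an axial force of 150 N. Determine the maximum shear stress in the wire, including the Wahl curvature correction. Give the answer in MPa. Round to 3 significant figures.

Spring index C = D/d = 77.0/5.9 = 13.0508
K_W = (4C−1)/(4C−4) + 0.615/C = 51.203/48.203 + 0.0471 = 1.1094
τ₀ = 8FD/(πd³) = 8·150·77.0/(π·5.9³) = 92400/645.22 = 143.21 MPa
τ_max = K·τ₀ = 1.1094 × 143.21 = 158.87 MPa

159 MPa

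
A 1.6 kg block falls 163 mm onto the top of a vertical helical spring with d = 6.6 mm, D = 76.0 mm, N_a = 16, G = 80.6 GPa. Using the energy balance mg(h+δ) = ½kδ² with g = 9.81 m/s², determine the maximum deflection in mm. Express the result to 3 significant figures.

k = Gd⁴/(8D³N_a) = (80.6×10³)(6.6⁴)/(8·76.0³·16) = 2.7218 N/mm
W = mg = 1.6 × 9.81 = 15.696 N
½kδ² − Wδ − Wh = 0 → δ = (W + √(W² + 2kWh))/k
δ = (15.696 + √(246.36 + 13927.3))/2.7218 = (15.696 + 119.05)/2.7218 = 49.507 mm

49.5 mm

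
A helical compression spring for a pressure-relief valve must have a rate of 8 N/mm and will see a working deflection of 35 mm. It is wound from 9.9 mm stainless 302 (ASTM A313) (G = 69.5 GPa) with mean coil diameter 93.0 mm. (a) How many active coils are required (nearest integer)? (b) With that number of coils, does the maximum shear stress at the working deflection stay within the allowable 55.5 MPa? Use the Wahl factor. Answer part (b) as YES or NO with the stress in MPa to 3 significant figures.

N_a = Gd⁴/(8D³k) = (69.5×10³)(9.9⁴)/(8·93.0³·8) = 12.97 → N_a = 13
Actual rate k = Gd⁴/(8D³·13) = 7.9807 N/mm
Working load F = kδ = 7.9807·35 = 279.33 N
C = 93.0/9.9 = 9.3939; K_W = (4C−1)/(4C−4)+0.615/C = 1.1548
τ_max = K_W·8FD/(πd³) = 1.1548·68.176 = 78.73 MPa
τ_max > 55.5 MPa → exceeds allowable

(a) 13 coils; (b) NO, τ_max = 78.7 MPa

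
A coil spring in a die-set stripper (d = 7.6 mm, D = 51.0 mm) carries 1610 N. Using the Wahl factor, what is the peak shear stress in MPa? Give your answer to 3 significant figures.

Spring index C = D/d = 51.0/7.6 = 6.7105
K_W = (4C−1)/(4C−4) + 0.615/C = 25.842/22.842 + 0.0916 = 1.2230
τ₀ = 8FD/(πd³) = 8·1610·51.0/(π·7.6³) = 656880/1379.1 = 476.32 MPa
τ_max = K·τ₀ = 1.2230 × 476.32 = 582.53 MPa

583 MPa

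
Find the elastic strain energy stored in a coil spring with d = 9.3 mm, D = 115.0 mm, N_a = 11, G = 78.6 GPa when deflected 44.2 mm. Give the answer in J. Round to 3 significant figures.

k = Gd⁴/(8D³N_a) = (78.6×10³)(9.3⁴)/(8·115.0³·11) = 4.3932 N/mm
U = ½kδ² = 0.5 × 4.3932 × 44.2² = 4291.3 N·mm = 4.2913 J

4.29 J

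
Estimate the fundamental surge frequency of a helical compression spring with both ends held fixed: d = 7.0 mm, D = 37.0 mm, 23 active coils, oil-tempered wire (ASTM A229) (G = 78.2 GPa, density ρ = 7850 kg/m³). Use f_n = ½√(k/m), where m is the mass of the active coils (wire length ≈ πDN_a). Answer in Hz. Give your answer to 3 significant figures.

79.0 Hz

k = Gd⁴/(8D³N_a) = (78.2×10³)(7.0⁴)/(8·37.0³·23) = 20.145 N/mm = 20145 N/m
Wire length L = πDN_a = π·37.0·23 = 2673.5 mm
m = ρ·(πd²/4)·L = 7850 × 38.485×10⁻⁶ m² × 2.6735 m = 0.80767 kg
f_n = ½√(k/m) = 0.5·√(20145/0.80767) = 0.5·√(24943) = 78.966 Hz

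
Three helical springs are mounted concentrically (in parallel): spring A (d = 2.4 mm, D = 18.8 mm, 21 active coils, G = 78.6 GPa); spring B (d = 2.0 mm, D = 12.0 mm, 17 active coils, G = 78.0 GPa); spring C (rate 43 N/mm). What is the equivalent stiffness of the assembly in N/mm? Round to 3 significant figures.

50.6 N/mm

k_A = Gd⁴/(8D³N_a) = (78.6×10³)(2.4⁴)/(8·18.8³·21) = 2.3361 N/mm
k_B = Gd⁴/(8D³N_a) = (78.0×10³)(2.0⁴)/(8·12.0³·17) = 5.3105 N/mm
Parallel: k_eq = 2.3361 + 5.3105 + 43 = 50.647 N/mm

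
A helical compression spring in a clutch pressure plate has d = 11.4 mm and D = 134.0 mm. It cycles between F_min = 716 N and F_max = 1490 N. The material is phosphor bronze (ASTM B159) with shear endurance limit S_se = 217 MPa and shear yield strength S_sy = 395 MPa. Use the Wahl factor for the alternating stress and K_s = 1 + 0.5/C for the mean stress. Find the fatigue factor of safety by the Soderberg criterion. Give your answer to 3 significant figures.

C = D/d = 134.0/11.4 = 11.7544; K_W = (4C−1)/(4C−4)+0.615/C = 1.1221; K_s = 1+0.5/C = 1.0425
F_a = (F_max−F_min)/2 = 387 N; F_m = (F_max+F_min)/2 = 1103 N
τ_a = K_W·8F_aD/(πd³) = 1.1221 × 89.134 = 100.01 MPa
τ_m = K_s·8F_mD/(πd³) = 1.0425 × 254.04 = 264.85 MPa
Soderberg: 1/n_f = τ_a/S_se + τ_m/S_sy = 100.01/217 + 264.85/395 = 0.46089 + 0.67050 = 1.1314
n_f = 1/1.1314 = 0.8839

0.884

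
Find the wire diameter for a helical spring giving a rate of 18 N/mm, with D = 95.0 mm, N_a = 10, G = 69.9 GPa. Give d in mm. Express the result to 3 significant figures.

d = (8D³N_a·k / G)^(1/4) = (8·95.0³·10·18 / (69.9×10³))^0.25
  = (17663)^0.25 = 11.5283 mm

11.5 mm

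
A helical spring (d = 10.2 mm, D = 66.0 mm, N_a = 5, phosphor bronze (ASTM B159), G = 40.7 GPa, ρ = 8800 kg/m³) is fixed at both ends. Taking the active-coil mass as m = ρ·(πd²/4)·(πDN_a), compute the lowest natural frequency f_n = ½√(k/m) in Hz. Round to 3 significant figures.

k = Gd⁴/(8D³N_a) = (40.7×10³)(10.2⁴)/(8·66.0³·5) = 38.309 N/mm = 38309 N/m
Wire length L = πDN_a = π·66.0·5 = 1036.7 mm
m = ρ·(πd²/4)·L = 8800 × 81.713×10⁻⁶ m² × 1.0367 m = 0.74548 kg
f_n = ½√(k/m) = 0.5·√(38309/0.74548) = 0.5·√(51389) = 113.35 Hz

113 Hz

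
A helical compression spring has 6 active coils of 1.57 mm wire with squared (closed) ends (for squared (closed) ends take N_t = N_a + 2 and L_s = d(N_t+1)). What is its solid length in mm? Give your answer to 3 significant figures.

squared (closed) ends: N_t = N_a + 2 = 6 + 2 = 8
L_s = d·(N_t+1) = 1.57 × 9 = 14.13 mm

14.1 mm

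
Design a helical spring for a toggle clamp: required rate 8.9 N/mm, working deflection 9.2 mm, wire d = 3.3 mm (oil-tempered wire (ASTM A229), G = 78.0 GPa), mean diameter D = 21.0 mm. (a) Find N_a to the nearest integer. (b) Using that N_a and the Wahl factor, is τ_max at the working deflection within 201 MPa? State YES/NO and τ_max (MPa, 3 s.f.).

(a) 14 coils; (b) YES, τ_max = 151 MPa

N_a = Gd⁴/(8D³k) = (78.0×10³)(3.3⁴)/(8·21.0³·8.9) = 14.03 → N_a = 14
Actual rate k = Gd⁴/(8D³·14) = 8.9181 N/mm
Working load F = kδ = 8.9181·9.2 = 82.047 N
C = 21.0/3.3 = 6.3636; K_W = (4C−1)/(4C−4)+0.615/C = 1.2365
τ_max = K_W·8FD/(πd³) = 1.2365·122.09 = 150.96 MPa
τ_max ≤ 201 MPa → acceptable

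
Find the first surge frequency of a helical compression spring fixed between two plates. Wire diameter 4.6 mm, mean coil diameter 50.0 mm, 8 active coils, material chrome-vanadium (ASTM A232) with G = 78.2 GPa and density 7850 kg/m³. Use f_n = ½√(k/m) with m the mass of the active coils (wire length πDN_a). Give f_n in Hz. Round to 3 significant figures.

k = Gd⁴/(8D³N_a) = (78.2×10³)(4.6⁴)/(8·50.0³·8) = 4.3767 N/mm = 4376.7 N/m
Wire length L = πDN_a = π·50.0·8 = 1256.6 mm
m = ρ·(πd²/4)·L = 7850 × 16.619×10⁻⁶ m² × 1.2566 m = 0.16394 kg
f_n = ½√(k/m) = 0.5·√(4376.7/0.16394) = 0.5·√(26697) = 81.696 Hz

81.7 Hz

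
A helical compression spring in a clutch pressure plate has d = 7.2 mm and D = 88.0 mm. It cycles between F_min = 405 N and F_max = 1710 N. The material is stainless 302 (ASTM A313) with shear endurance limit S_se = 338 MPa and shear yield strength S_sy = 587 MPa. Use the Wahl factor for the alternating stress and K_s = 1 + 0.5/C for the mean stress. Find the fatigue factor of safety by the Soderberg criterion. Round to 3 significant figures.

C = D/d = 88.0/7.2 = 12.2222; K_W = (4C−1)/(4C−4)+0.615/C = 1.1171; K_s = 1+0.5/C = 1.0409
F_a = (F_max−F_min)/2 = 652.5 N; F_m = (F_max+F_min)/2 = 1057.5 N
τ_a = K_W·8F_aD/(πd³) = 1.1171 × 391.75 = 437.64 MPa
τ_m = K_s·8F_mD/(πd³) = 1.0409 × 634.9 = 660.87 MPa
Soderberg: 1/n_f = τ_a/S_se + τ_m/S_sy = 437.64/338 + 660.87/587 = 1.29479 + 1.12585 = 2.4206
n_f = 1/2.4206 = 0.4131

0.413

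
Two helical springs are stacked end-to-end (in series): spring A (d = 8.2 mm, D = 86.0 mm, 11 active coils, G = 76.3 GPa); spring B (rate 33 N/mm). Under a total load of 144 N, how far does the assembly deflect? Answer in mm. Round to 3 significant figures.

k_A = Gd⁴/(8D³N_a) = (76.3×10³)(8.2⁴)/(8·86.0³·11) = 6.1631 N/mm
Series: 1/k_eq = 1/6.1631 + 1/33 = 0.19256; k_eq = 5.1932 N/mm
δ = F/k_eq = 144/5.1932 = 27.728 mm

27.7 mm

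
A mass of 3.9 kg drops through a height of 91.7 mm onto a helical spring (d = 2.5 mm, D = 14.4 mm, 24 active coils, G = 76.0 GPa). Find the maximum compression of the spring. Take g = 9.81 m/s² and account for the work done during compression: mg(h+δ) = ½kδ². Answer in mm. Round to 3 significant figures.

k = Gd⁴/(8D³N_a) = (76.0×10³)(2.5⁴)/(8·14.4³·24) = 5.1783 N/mm
W = mg = 3.9 × 9.81 = 38.259 N
½kδ² − Wδ − Wh = 0 → δ = (W + √(W² + 2kWh))/k
δ = (38.259 + √(1463.8 + 36334.4))/5.1783 = (38.259 + 194.42)/5.1783 = 44.933 mm

44.9 mm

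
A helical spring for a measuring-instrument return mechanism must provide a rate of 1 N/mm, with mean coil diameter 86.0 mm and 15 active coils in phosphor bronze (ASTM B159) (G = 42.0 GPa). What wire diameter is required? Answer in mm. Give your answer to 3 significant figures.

d = (8D³N_a·k / G)^(1/4) = (8·86.0³·15·1 / (42.0×10³))^0.25
  = (1817.3)^0.25 = 6.5292 mm

6.53 mm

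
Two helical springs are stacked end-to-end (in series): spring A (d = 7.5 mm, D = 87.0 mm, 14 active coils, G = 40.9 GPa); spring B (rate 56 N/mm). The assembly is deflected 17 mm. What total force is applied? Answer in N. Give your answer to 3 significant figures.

k_A = Gd⁴/(8D³N_a) = (40.9×10³)(7.5⁴)/(8·87.0³·14) = 1.7547 N/mm
Series: 1/k_eq = 1/1.7547 + 1/56 = 0.58777; k_eq = 1.7013 N/mm
F = k_eq·δ = 1.7013·17 = 28.923 N

28.9 N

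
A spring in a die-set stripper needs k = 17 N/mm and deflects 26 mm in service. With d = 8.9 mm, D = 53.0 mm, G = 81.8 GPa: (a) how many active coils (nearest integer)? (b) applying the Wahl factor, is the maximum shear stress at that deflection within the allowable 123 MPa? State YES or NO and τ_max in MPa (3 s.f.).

N_a = Gd⁴/(8D³k) = (81.8×10³)(8.9⁴)/(8·53.0³·17) = 25.35 → N_a = 25
Actual rate k = Gd⁴/(8D³·25) = 17.237 N/mm
Working load F = kδ = 17.237·26 = 448.16 N
C = 53.0/8.9 = 5.9551; K_W = (4C−1)/(4C−4)+0.615/C = 1.2546
τ_max = K_W·8FD/(πd³) = 1.2546·85.798 = 107.64 MPa
τ_max ≤ 123 MPa → acceptable

(a) 25 coils; (b) YES, τ_max = 108 MPa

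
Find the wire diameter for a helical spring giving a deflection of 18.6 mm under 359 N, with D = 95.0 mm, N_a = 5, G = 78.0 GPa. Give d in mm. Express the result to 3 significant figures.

9.60 mm

Required rate k = F/δ = 359/18.6 = 19.301 N/mm
d = (8D³N_a·k / G)^(1/4) = (8·95.0³·5·19.301 / (78.0×10³))^0.25
  = (8486.3)^0.25 = 9.5980 mm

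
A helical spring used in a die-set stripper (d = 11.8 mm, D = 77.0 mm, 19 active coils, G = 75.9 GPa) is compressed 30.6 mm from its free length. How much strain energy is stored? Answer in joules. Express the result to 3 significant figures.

k = Gd⁴/(8D³N_a) = (75.9×10³)(11.8⁴)/(8·77.0³·19) = 21.206 N/mm
U = ½kδ² = 0.5 × 21.206 × 30.6² = 9928.1 N·mm = 9.9281 J

9.93 J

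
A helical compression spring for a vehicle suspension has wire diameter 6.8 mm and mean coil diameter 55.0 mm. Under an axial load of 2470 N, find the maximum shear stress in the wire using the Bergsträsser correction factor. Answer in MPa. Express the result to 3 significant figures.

1290 MPa

Spring index C = D/d = 55.0/6.8 = 8.0882
K_B = (4C+2)/(4C−3) = 34.353/29.353 = 1.1703
τ₀ = 8FD/(πd³) = 8·2470·55.0/(π·6.8³) = 1.0868e+06/987.82 = 1100.2 MPa
τ_max = K·τ₀ = 1.1703 × 1100.2 = 1287.6 MPa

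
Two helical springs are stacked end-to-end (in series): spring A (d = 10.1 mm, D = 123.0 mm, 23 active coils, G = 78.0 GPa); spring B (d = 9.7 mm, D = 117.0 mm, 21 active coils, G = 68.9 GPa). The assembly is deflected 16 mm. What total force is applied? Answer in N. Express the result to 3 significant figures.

18.5 N

k_A = Gd⁴/(8D³N_a) = (78.0×10³)(10.1⁴)/(8·123.0³·23) = 2.3705 N/mm
k_B = Gd⁴/(8D³N_a) = (68.9×10³)(9.7⁴)/(8·117.0³·21) = 2.2669 N/mm
Series: 1/k_eq = 1/2.3705 + 1/2.2669 = 0.86297; k_eq = 1.1588 N/mm
F = k_eq·δ = 1.1588·16 = 18.541 N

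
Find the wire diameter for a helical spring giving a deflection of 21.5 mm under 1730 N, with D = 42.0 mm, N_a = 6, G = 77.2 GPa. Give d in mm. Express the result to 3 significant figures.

7.80 mm

Required rate k = F/δ = 1730/21.5 = 80.465 N/mm
d = (8D³N_a·k / G)^(1/4) = (8·42.0³·6·80.465 / (77.2×10³))^0.25
  = (3706.6)^0.25 = 7.8027 mm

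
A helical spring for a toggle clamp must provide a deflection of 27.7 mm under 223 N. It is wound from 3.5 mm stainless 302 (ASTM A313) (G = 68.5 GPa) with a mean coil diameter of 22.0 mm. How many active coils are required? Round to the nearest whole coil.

Required rate k = F/δ = 223/27.7 = 8.0505 N/mm
N_a = Gd⁴/(8D³k) = (68.5×10³ × 3.5⁴)/(8 × 22.0³ × 8.0505)
    = 1.02793e+07 / 685777 = 14.99 → 15 coils

15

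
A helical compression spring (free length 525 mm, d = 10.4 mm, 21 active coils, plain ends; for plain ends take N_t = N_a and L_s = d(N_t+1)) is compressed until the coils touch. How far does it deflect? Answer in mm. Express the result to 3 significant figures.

N_t = 21; L_s = 10.4·22 = 228.8 mm
δ_solid = L₀ − L_s = 525 − 228.8 = 296.2 mm

296 mm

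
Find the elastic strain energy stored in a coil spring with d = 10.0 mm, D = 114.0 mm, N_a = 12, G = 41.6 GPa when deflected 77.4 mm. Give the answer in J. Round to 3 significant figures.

8.76 J

k = Gd⁴/(8D³N_a) = (41.6×10³)(10.0⁴)/(8·114.0³·12) = 2.9249 N/mm
U = ½kδ² = 0.5 × 2.9249 × 77.4² = 8761.1 N·mm = 8.7611 J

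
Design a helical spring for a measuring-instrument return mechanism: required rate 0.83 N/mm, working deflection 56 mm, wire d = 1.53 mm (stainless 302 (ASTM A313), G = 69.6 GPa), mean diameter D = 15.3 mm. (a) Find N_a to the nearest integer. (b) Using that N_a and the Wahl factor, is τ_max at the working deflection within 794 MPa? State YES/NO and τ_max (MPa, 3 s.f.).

(a) 16 coils; (b) YES, τ_max = 580 MPa

N_a = Gd⁴/(8D³k) = (69.6×10³)(1.53⁴)/(8·15.3³·0.83) = 16.04 → N_a = 16
Actual rate k = Gd⁴/(8D³·16) = 0.83194 N/mm
Working load F = kδ = 0.83194·56 = 46.588 N
C = 15.3/1.53 = 10.0000; K_W = (4C−1)/(4C−4)+0.615/C = 1.1448
τ_max = K_W·8FD/(πd³) = 1.1448·506.8 = 580.2 MPa
τ_max ≤ 794 MPa → acceptable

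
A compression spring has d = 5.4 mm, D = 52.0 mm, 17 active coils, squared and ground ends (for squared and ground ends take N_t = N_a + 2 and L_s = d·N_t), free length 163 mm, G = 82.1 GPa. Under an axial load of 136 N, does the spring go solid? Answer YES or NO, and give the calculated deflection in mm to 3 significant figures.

NO, δ = 37.3 mm

k = Gd⁴/(8D³N_a) = (82.1×10³)(5.4⁴)/(8·52.0³·17) = 3.6506 N/mm
N_t = 19; L_s = 5.4·19 = 102.6 mm; δ_solid = L₀ − L_s = 163 − 102.6 = 60.4 mm
δ = F/k = 136/3.6506 = 37.254 mm
δ < δ_solid → spring does not go solid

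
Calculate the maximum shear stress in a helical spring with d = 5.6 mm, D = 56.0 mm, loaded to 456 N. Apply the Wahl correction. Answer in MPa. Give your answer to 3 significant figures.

Spring index C = D/d = 56.0/5.6 = 10.0000
K_W = (4C−1)/(4C−4) + 0.615/C = 39.000/36.000 + 0.0615 = 1.1448
τ₀ = 8FD/(πd³) = 8·456·56.0/(π·5.6³) = 204288/551.71 = 370.28 MPa
τ_max = K·τ₀ = 1.1448 × 370.28 = 423.91 MPa

424 MPa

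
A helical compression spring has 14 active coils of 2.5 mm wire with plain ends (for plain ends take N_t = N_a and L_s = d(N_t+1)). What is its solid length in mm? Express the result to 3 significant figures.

37.5 mm

plain ends: N_t = N_a = 14
L_s = d·(N_t+1) = 2.5 × 15 = 37.5 mm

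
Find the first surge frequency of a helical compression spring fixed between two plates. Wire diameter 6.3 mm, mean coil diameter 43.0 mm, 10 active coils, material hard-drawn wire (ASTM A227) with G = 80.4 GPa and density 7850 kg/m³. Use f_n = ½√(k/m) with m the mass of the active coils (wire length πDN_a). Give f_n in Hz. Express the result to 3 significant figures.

k = Gd⁴/(8D³N_a) = (80.4×10³)(6.3⁴)/(8·43.0³·10) = 19.912 N/mm = 19912 N/m
Wire length L = πDN_a = π·43.0·10 = 1350.9 mm
m = ρ·(πd²/4)·L = 7850 × 31.172×10⁻⁶ m² × 1.3509 m = 0.33057 kg
f_n = ½√(k/m) = 0.5·√(19912/0.33057) = 0.5·√(60237) = 122.72 Hz

123 Hz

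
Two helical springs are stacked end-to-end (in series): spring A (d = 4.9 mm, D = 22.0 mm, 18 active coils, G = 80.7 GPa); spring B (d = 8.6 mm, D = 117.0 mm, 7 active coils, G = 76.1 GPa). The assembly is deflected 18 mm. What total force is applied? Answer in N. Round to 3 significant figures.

72.5 N

k_A = Gd⁴/(8D³N_a) = (80.7×10³)(4.9⁴)/(8·22.0³·18) = 30.341 N/mm
k_B = Gd⁴/(8D³N_a) = (76.1×10³)(8.6⁴)/(8·117.0³·7) = 4.6412 N/mm
Series: 1/k_eq = 1/30.341 + 1/4.6412 = 0.24842; k_eq = 4.0255 N/mm
F = k_eq·δ = 4.0255·18 = 72.458 N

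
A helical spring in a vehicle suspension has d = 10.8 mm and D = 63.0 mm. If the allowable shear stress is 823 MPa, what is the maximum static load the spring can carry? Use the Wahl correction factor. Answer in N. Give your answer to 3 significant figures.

C = D/d = 63.0/10.8 = 5.8333
K_W = (4C−1)/(4C−4) + 0.615/C = 22.333/19.333 + 0.1054 = 1.2606
τ_max = K·8FD/(πd³) → F_max = τ_allow·πd³/(8DK)
F_max = 823·π·10.8³/(8·63.0·1.2606) = 3.257e+06/635.34 = 5126.4 N

5130 N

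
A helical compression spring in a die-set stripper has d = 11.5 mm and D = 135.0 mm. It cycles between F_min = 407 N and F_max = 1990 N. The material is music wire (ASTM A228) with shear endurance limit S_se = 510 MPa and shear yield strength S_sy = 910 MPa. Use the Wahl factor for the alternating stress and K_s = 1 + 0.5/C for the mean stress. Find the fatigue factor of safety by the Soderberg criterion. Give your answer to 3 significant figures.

C = D/d = 135.0/11.5 = 11.7391; K_W = (4C−1)/(4C−4)+0.615/C = 1.1222; K_s = 1+0.5/C = 1.0426
F_a = (F_max−F_min)/2 = 791.5 N; F_m = (F_max+F_min)/2 = 1198.5 N
τ_a = K_W·8F_aD/(πd³) = 1.1222 × 178.91 = 200.78 MPa
τ_m = K_s·8F_mD/(πd³) = 1.0426 × 270.91 = 282.44 MPa
Soderberg: 1/n_f = τ_a/S_se + τ_m/S_sy = 200.78/510 + 282.44/910 = 0.39368 + 0.31038 = 0.70406
n_f = 1/0.70406 = 1.42

1.42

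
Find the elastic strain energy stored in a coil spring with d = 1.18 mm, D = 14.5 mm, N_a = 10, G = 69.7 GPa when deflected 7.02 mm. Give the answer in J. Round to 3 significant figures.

k = Gd⁴/(8D³N_a) = (69.7×10³)(1.18⁴)/(8·14.5³·10) = 0.55407 N/mm
U = ½kδ² = 0.5 × 0.55407 × 7.02² = 13.652 N·mm = 0.013652 J

0.0137 J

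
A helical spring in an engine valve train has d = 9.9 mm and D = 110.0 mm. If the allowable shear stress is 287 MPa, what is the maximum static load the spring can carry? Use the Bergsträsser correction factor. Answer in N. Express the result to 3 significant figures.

C = D/d = 110.0/9.9 = 11.1111
K_B = (4C+2)/(4C−3) = 46.444/41.444 = 1.1206
τ_max = K·8FD/(πd³) → F_max = τ_allow·πd³/(8DK)
F_max = 287·π·9.9³/(8·110.0·1.1206) = 8.7486e+05/986.17 = 887.13 N

887 N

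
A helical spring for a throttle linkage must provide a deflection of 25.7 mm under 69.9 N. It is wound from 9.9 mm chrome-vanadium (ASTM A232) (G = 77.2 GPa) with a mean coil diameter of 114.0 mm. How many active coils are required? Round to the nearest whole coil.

Required rate k = F/δ = 69.9/25.7 = 2.7198 N/mm
N_a = Gd⁴/(8D³k) = (77.2×10³ × 9.9⁴)/(8 × 114.0³ × 2.7198)
    = 7.4158e+08 / 3.22366e+07 = 23 → 23 coils

23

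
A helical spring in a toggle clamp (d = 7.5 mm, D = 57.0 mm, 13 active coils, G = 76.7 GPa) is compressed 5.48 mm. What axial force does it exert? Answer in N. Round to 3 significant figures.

k = Gd⁴/(8D³N_a) = (76.7×10³)(7.5⁴)/(8·57.0³·13) = 12.6 N/mm
F = k·δ = 12.6 × 5.48 = 69.05 N

69.0 N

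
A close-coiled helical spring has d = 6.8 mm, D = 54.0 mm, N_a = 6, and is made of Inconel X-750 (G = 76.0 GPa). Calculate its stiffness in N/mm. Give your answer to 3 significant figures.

21.5 N/mm

k = Gd⁴/(8D³N_a) = (76.0×10³ × 6.8⁴) / (8 × 54.0³ × 6)
  = 1.62498e+08 / 7.55827e+06 = 21.499 N/mm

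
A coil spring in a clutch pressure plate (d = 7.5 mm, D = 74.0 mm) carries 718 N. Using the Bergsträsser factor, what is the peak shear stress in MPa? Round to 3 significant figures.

365 MPa

Spring index C = D/d = 74.0/7.5 = 9.8667
K_B = (4C+2)/(4C−3) = 41.467/36.467 = 1.1371
τ₀ = 8FD/(πd³) = 8·718·74.0/(π·7.5³) = 425056/1325.4 = 320.71 MPa
τ_max = K·τ₀ = 1.1371 × 320.71 = 364.68 MPa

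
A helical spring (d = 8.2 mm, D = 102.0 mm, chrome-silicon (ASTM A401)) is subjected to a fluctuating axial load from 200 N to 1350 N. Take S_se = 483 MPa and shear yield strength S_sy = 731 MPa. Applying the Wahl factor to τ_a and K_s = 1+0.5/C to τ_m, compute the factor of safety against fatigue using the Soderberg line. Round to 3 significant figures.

0.873

C = D/d = 102.0/8.2 = 12.4390; K_W = (4C−1)/(4C−4)+0.615/C = 1.1150; K_s = 1+0.5/C = 1.0402
F_a = (F_max−F_min)/2 = 575 N; F_m = (F_max+F_min)/2 = 775 N
τ_a = K_W·8F_aD/(πd³) = 1.1150 × 270.87 = 302.03 MPa
τ_m = K_s·8F_mD/(πd³) = 1.0402 × 365.09 = 379.77 MPa
Soderberg: 1/n_f = τ_a/S_se + τ_m/S_sy = 302.03/483 + 379.77/731 = 0.62531 + 0.51952 = 1.1448
n_f = 1/1.1448 = 0.8735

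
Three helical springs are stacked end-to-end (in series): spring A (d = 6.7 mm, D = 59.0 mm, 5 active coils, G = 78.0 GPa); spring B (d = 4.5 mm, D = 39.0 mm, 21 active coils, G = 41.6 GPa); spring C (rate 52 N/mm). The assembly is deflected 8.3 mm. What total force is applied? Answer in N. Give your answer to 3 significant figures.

k_A = Gd⁴/(8D³N_a) = (78.0×10³)(6.7⁴)/(8·59.0³·5) = 19.133 N/mm
k_B = Gd⁴/(8D³N_a) = (41.6×10³)(4.5⁴)/(8·39.0³·21) = 1.7117 N/mm
Series: 1/k_eq = 1/19.133 + 1/1.7117 + 1/52 = 0.65569; k_eq = 1.5251 N/mm
F = k_eq·δ = 1.5251·8.3 = 12.658 N

12.7 N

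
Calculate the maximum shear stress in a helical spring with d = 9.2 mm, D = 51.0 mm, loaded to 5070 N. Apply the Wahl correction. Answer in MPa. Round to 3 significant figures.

Spring index C = D/d = 51.0/9.2 = 5.5435
K_W = (4C−1)/(4C−4) + 0.615/C = 21.174/18.174 + 0.1109 = 1.2760
τ₀ = 8FD/(πd³) = 8·5070·51.0/(π·9.2³) = 2.06856e+06/2446.3 = 845.58 MPa
τ_max = K·τ₀ = 1.2760 × 845.58 = 1079 MPa

1080 MPa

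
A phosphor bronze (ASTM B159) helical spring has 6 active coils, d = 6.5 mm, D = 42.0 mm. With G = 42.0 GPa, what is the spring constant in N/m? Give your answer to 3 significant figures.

21100 N/m

k = Gd⁴/(8D³N_a) = (42.0×10³ × 6.5⁴) / (8 × 42.0³ × 6)
  = 7.49726e+07 / 3.55622e+06 = 21.082 N/mm = 21082 N/m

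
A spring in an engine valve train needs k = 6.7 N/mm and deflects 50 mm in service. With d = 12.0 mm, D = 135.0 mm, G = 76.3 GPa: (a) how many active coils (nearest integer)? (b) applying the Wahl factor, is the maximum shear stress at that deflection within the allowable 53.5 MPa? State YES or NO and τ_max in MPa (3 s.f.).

(a) 12 coils; (b) NO, τ_max = 75.1 MPa

N_a = Gd⁴/(8D³k) = (76.3×10³)(12.0⁴)/(8·135.0³·6.7) = 12 → N_a = 12
Actual rate k = Gd⁴/(8D³·12) = 6.6985 N/mm
Working load F = kδ = 6.6985·50 = 334.92 N
C = 135.0/12.0 = 11.2500; K_W = (4C−1)/(4C−4)+0.615/C = 1.1278
τ_max = K_W·8FD/(πd³) = 1.1278·66.631 = 75.149 MPa
τ_max > 53.5 MPa → exceeds allowable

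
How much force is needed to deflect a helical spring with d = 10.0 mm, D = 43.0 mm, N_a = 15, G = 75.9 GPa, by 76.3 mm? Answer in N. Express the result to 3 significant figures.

6070 N

k = Gd⁴/(8D³N_a) = (75.9×10³)(10.0⁴)/(8·43.0³·15) = 79.553 N/mm
F = k·δ = 79.553 × 76.3 = 6069.9 N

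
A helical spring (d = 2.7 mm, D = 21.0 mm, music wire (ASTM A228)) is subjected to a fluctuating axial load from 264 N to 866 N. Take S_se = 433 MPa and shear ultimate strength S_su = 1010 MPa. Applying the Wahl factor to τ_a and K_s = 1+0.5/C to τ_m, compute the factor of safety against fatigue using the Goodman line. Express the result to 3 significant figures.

0.259

C = D/d = 21.0/2.7 = 7.7778; K_W = (4C−1)/(4C−4)+0.615/C = 1.1897; K_s = 1+0.5/C = 1.0643
F_a = (F_max−F_min)/2 = 301 N; F_m = (F_max+F_min)/2 = 565 N
τ_a = K_W·8F_aD/(πd³) = 1.1897 × 817.78 = 972.93 MPa
τ_m = K_s·8F_mD/(πd³) = 1.0643 × 1535 = 1633.7 MPa
Goodman: 1/n_f = τ_a/S_se + τ_m/S_su = 972.93/433 + 1633.7/1010 = 2.24695 + 1.61753 = 3.8645
n_f = 1/3.8645 = 0.2588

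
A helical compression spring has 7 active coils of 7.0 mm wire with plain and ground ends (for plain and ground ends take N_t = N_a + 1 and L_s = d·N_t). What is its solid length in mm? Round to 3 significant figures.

56.0 mm

plain and ground ends: N_t = N_a + 1 = 7 + 1 = 8
L_s = d·N_t = 7.0 × 8 = 56 mm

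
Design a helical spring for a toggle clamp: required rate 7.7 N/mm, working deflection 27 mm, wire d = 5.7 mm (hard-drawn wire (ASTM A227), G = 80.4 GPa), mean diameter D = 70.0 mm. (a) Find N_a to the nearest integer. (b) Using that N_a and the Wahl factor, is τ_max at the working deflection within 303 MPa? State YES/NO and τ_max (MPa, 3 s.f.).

(a) 4 coils; (b) YES, τ_max = 224 MPa

N_a = Gd⁴/(8D³k) = (80.4×10³)(5.7⁴)/(8·70.0³·7.7) = 4.017 → N_a = 4
Actual rate k = Gd⁴/(8D³·4) = 7.7323 N/mm
Working load F = kδ = 7.7323·27 = 208.77 N
C = 70.0/5.7 = 12.2807; K_W = (4C−1)/(4C−4)+0.615/C = 1.1166
τ_max = K_W·8FD/(πd³) = 1.1166·200.95 = 224.37 MPa
τ_max ≤ 303 MPa → acceptable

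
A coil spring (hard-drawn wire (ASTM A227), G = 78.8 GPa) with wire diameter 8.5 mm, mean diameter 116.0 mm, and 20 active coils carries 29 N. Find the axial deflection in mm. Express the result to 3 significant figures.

17.6 mm

k = Gd⁴/(8D³N_a) = (78.8×10³)(8.5⁴)/(8·116.0³·20) = 1.6471 N/mm
δ = F/k = 29 / 1.6471 = 17.607 mm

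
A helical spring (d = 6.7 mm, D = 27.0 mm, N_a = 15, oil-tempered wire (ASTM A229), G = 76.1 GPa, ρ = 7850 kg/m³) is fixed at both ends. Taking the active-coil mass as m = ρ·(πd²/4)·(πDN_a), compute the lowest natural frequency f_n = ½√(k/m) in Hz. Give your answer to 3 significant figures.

215 Hz

k = Gd⁴/(8D³N_a) = (76.1×10³)(6.7⁴)/(8·27.0³·15) = 64.925 N/mm = 64925 N/m
Wire length L = πDN_a = π·27.0·15 = 1272.3 mm
m = ρ·(πd²/4)·L = 7850 × 35.257×10⁻⁶ m² × 1.2723 m = 0.35214 kg
f_n = ½√(k/m) = 0.5·√(64925/0.35214) = 0.5·√(1.8437e+05) = 214.69 Hz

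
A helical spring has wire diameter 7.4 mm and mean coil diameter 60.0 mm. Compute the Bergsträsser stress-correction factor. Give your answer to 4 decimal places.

C = D/d = 60.0/7.4 = 8.1081
K_B = (4C+2)/(4C−3) = 34.432/29.432 = 1.1699

1.1699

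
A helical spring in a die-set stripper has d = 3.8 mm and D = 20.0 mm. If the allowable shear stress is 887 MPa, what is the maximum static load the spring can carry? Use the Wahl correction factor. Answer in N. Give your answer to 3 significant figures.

739 N

C = D/d = 20.0/3.8 = 5.2632
K_W = (4C−1)/(4C−4) + 0.615/C = 20.053/17.053 + 0.1168 = 1.2928
τ_max = K·8FD/(πd³) → F_max = τ_allow·πd³/(8DK)
F_max = 887·π·3.8³/(8·20.0·1.2928) = 1.5291e+05/206.84 = 739.23 N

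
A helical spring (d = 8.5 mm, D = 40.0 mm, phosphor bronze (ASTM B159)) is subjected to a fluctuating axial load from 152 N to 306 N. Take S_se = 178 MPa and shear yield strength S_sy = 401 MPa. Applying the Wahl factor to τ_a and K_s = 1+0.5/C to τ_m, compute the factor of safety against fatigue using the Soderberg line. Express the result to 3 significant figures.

C = D/d = 40.0/8.5 = 4.7059; K_W = (4C−1)/(4C−4)+0.615/C = 1.3331; K_s = 1+0.5/C = 1.1062
F_a = (F_max−F_min)/2 = 77 N; F_m = (F_max+F_min)/2 = 229 N
τ_a = K_W·8F_aD/(πd³) = 1.3331 × 12.771 = 17.025 MPa
τ_m = K_s·8F_mD/(πd³) = 1.1062 × 37.982 = 42.018 MPa
Soderberg: 1/n_f = τ_a/S_se + τ_m/S_sy = 17.025/178 + 42.018/401 = 0.09565 + 0.10478 = 0.20043
n_f = 1/0.20043 = 4.989

4.99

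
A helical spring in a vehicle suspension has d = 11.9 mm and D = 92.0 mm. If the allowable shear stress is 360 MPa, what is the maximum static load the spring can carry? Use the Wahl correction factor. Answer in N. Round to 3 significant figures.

C = D/d = 92.0/11.9 = 7.7311
K_W = (4C−1)/(4C−4) + 0.615/C = 29.924/26.924 + 0.0795 = 1.1910
τ_max = K·8FD/(πd³) → F_max = τ_allow·πd³/(8DK)
F_max = 360·π·11.9³/(8·92.0·1.1910) = 1.9059e+06/876.56 = 2174.3 N

2170 N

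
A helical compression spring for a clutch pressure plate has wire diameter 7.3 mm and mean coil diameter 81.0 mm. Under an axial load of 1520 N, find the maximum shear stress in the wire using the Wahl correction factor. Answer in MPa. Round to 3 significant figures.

910 MPa

Spring index C = D/d = 81.0/7.3 = 11.0959
K_W = (4C−1)/(4C−4) + 0.615/C = 43.384/40.384 + 0.0554 = 1.1297
τ₀ = 8FD/(πd³) = 8·1520·81.0/(π·7.3³) = 984960/1222.1 = 805.94 MPa
τ_max = K·τ₀ = 1.1297 × 805.94 = 910.48 MPa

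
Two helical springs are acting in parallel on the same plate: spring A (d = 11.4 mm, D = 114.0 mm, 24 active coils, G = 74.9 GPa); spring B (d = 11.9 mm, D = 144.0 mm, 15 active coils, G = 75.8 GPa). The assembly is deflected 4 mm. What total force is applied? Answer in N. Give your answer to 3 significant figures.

34.8 N

k_A = Gd⁴/(8D³N_a) = (74.9×10³)(11.4⁴)/(8·114.0³·24) = 4.4472 N/mm
k_B = Gd⁴/(8D³N_a) = (75.8×10³)(11.9⁴)/(8·144.0³·15) = 4.2422 N/mm
Parallel: k_eq = 4.4472 + 4.2422 = 8.6894 N/mm
F = k_eq·δ = 8.6894·4 = 34.757 N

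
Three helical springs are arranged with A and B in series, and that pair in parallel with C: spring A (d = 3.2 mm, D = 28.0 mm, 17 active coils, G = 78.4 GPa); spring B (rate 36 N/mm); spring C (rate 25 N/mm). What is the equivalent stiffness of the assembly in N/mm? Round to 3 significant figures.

k_A = Gd⁴/(8D³N_a) = (78.4×10³)(3.2⁴)/(8·28.0³·17) = 2.7536 N/mm
Springs A,B series: k_AB = 1/(1/2.7536+1/36) = 2.558 N/mm; parallel with C: k_eq = 2.558+25 = 27.558 N/mm

27.6 N/mm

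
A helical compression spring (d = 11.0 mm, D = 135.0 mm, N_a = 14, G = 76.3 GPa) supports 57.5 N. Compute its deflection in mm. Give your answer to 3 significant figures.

k = Gd⁴/(8D³N_a) = (76.3×10³)(11.0⁴)/(8·135.0³·14) = 4.0539 N/mm
δ = F/k = 57.5 / 4.0539 = 14.184 mm

14.2 mm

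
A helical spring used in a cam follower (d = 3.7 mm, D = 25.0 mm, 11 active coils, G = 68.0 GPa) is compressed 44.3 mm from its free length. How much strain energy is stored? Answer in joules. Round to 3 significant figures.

9.09 J

k = Gd⁴/(8D³N_a) = (68.0×10³)(3.7⁴)/(8·25.0³·11) = 9.2686 N/mm
U = ½kδ² = 0.5 × 9.2686 × 44.3² = 9094.7 N·mm = 9.0947 J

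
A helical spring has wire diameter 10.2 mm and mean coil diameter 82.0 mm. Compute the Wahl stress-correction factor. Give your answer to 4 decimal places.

C = D/d = 82.0/10.2 = 8.0392
K_W = (4C−1)/(4C−4) + 0.615/C = 31.157/28.157 + 0.0765 = 1.1830

1.1830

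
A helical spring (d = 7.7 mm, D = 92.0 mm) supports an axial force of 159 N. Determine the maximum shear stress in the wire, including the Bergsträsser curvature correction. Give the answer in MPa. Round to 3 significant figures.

Spring index C = D/d = 92.0/7.7 = 11.9481
K_B = (4C+2)/(4C−3) = 49.792/44.792 = 1.1116
τ₀ = 8FD/(πd³) = 8·159·92.0/(π·7.7³) = 117024/1434.2 = 81.593 MPa
τ_max = K·τ₀ = 1.1116 × 81.593 = 90.701 MPa

90.7 MPa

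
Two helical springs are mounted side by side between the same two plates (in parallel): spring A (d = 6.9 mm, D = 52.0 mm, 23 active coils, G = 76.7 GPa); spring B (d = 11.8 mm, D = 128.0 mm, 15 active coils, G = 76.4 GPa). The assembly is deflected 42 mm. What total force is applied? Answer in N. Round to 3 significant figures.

529 N

k_A = Gd⁴/(8D³N_a) = (76.7×10³)(6.9⁴)/(8·52.0³·23) = 6.7199 N/mm
k_B = Gd⁴/(8D³N_a) = (76.4×10³)(11.8⁴)/(8·128.0³·15) = 5.8859 N/mm
Parallel: k_eq = 6.7199 + 5.8859 = 12.606 N/mm
F = k_eq·δ = 12.606·42 = 529.44 N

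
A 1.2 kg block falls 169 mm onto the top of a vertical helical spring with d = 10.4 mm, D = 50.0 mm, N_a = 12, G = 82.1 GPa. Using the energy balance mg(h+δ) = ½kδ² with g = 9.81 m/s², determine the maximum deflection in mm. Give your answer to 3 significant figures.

7.20 mm

k = Gd⁴/(8D³N_a) = (82.1×10³)(10.4⁴)/(8·50.0³·12) = 80.038 N/mm
W = mg = 1.2 × 9.81 = 11.772 N
½kδ² − Wδ − Wh = 0 → δ = (W + √(W² + 2kWh))/k
δ = (11.772 + √(138.58 + 318465))/80.038 = (11.772 + 564.45)/80.038 = 7.1994 mm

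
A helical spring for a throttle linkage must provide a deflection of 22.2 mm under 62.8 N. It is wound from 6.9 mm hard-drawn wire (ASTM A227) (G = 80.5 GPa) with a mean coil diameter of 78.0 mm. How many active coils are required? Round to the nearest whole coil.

17

Required rate k = F/δ = 62.8/22.2 = 2.8288 N/mm
N_a = Gd⁴/(8D³k) = (80.5×10³ × 6.9⁴)/(8 × 78.0³ × 2.8288)
    = 1.8247e+08 / 1.07394e+07 = 16.99 → 17 coils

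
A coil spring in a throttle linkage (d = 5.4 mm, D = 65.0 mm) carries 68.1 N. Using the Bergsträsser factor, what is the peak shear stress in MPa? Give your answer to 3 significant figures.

Spring index C = D/d = 65.0/5.4 = 12.0370
K_B = (4C+2)/(4C−3) = 50.148/45.148 = 1.1107
τ₀ = 8FD/(πd³) = 8·68.1·65.0/(π·5.4³) = 35412/494.69 = 71.585 MPa
τ_max = K·τ₀ = 1.1107 × 71.585 = 79.512 MPa

79.5 MPa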